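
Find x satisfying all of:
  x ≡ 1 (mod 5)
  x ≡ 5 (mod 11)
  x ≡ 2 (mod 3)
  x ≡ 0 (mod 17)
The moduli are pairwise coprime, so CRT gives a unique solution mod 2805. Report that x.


Product of moduli M = 5 · 11 · 3 · 17 = 2805.
Merge one congruence at a time:
  Start: x ≡ 1 (mod 5).
  Combine with x ≡ 5 (mod 11); new modulus lcm = 55.
    Write x = 1 + 5·t and substitute into x ≡ 5 (mod 11): 5·t ≡ 5 − 1 = 4 (mod 11).
    The inverse of 5 mod 11 is 9 (since 5·9 = 45 = 4·11 + 1), so t ≡ 9·4 = 36 ≡ 3 (mod 11).
    Then x = 1 + 5·3 = 16, valid modulo lcm(5, 11) = 55: x ≡ 16 (mod 55).
  Combine with x ≡ 2 (mod 3); new modulus lcm = 165.
    Write x = 16 + 55·t and substitute into x ≡ 2 (mod 3): 55·t ≡ 2 − 16 = -14 (mod 3).
    Reduce coefficients mod 3: 1·t ≡ 1 (mod 3).
    So t ≡ 1 (mod 3).
    Then x = 16 + 55·1 = 71, valid modulo lcm(55, 3) = 165: x ≡ 71 (mod 165).
  Combine with x ≡ 0 (mod 17); new modulus lcm = 2805.
    Write x = 71 + 165·t and substitute into x ≡ 0 (mod 17): 165·t ≡ 0 − 71 = -71 (mod 17).
    Reduce coefficients mod 17: 12·t ≡ 14 (mod 17).
    The inverse of 12 mod 17 is 10 (since 12·10 = 120 = 7·17 + 1), so t ≡ 10·14 = 140 ≡ 4 (mod 17).
    Then x = 71 + 165·4 = 731, valid modulo lcm(165, 17) = 2805: x ≡ 731 (mod 2805).
Verify against each original: 731 mod 5 = 1, 731 mod 11 = 5, 731 mod 3 = 2, 731 mod 17 = 0.

x ≡ 731 (mod 2805).


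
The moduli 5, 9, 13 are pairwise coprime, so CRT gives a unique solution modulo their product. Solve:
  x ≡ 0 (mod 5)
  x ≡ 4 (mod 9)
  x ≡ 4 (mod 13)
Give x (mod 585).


Moduli 5, 9, 13 are pairwise coprime; by CRT there is a unique solution modulo M = 5 · 9 · 13 = 585.
Solve pairwise, accumulating the modulus:
  Start with x ≡ 0 (mod 5).
  Combine with x ≡ 4 (mod 9): since gcd(5, 9) = 1, we get a unique residue mod 45.
    Write x = 0 + 5·t and substitute into x ≡ 4 (mod 9): 5·t ≡ 4 − 0 = 4 (mod 9).
    The inverse of 5 mod 9 is 2 (since 5·2 = 10 = 1·9 + 1), so t ≡ 2·4 = 8 ≡ 8 (mod 9).
    Then x = 0 + 5·8 = 40, valid modulo lcm(5, 9) = 45: x ≡ 40 (mod 45).
  Combine with x ≡ 4 (mod 13): since gcd(45, 13) = 1, we get a unique residue mod 585.
    Write x = 40 + 45·t and substitute into x ≡ 4 (mod 13): 45·t ≡ 4 − 40 = -36 (mod 13).
    Reduce coefficients mod 13: 6·t ≡ 3 (mod 13).
    The inverse of 6 mod 13 is 11 (since 6·11 = 66 = 5·13 + 1), so t ≡ 11·3 = 33 ≡ 7 (mod 13).
    Then x = 40 + 45·7 = 355, valid modulo lcm(45, 13) = 585: x ≡ 355 (mod 585).
Verify: 355 mod 5 = 0 ✓, 355 mod 9 = 4 ✓, 355 mod 13 = 4 ✓.

x ≡ 355 (mod 585).


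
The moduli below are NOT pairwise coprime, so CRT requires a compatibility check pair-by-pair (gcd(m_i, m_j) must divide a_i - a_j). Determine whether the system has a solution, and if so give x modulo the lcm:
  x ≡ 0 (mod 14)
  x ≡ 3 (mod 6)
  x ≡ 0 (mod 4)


Moduli 14, 6, 4 are not pairwise coprime, so CRT works modulo lcm(m_i) when all pairwise compatibility conditions hold.
Pairwise compatibility: gcd(m_i, m_j) must divide a_i - a_j for every pair.
Merge one congruence at a time:
  Start: x ≡ 0 (mod 14).
  Combine with x ≡ 3 (mod 6): gcd(14, 6) = 2, and 3 - 0 = 3 is NOT divisible by 2.
    ⇒ system is inconsistent (no integer solution).

No solution (the system is inconsistent).


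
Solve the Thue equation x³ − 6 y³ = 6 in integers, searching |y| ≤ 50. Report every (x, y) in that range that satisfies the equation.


The equation is x³ - 6y³ = 6. For fixed y, x³ = 6·y³ + 6, so a solution requires the RHS to be a perfect cube.
Strategy: iterate y from -50 to 50, compute RHS = 6·y³ + 6, and check whether it is a (positive or negative) perfect cube.
Check small values of y:
  y = 0: RHS = 6 is not a perfect cube.
  y = 1: RHS = 12 is not a perfect cube.
  y = -1: RHS = 0 = (0)³ ⇒ x = 0 works.
  y = 2: RHS = 54 is not a perfect cube.
  y = -2: RHS = -42 is not a perfect cube.
  y = 3: RHS = 168 is not a perfect cube.
  y = -3: RHS = -156 is not a perfect cube.
Continuing the search up to |y| = 50 finds no further solutions beyond those listed.
Collected solutions: (0, -1).

Solutions (with |y| ≤ 50): (0, -1).


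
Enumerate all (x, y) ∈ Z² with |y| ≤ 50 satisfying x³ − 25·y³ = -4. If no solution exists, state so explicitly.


The equation is x³ - 25y³ = -4. For fixed y, x³ = 25·y³ − 4, so a solution requires the RHS to be a perfect cube.
Strategy: iterate y from -50 to 50, compute RHS = 25·y³ − 4, and check whether it is a (positive or negative) perfect cube.
Check small values of y:
  y = 0: RHS = -4 is not a perfect cube.
  y = 1: RHS = 21 is not a perfect cube.
  y = -1: RHS = -29 is not a perfect cube.
  y = 2: RHS = 196 is not a perfect cube.
  y = -2: RHS = -204 is not a perfect cube.
  y = 3: RHS = 671 is not a perfect cube.
  y = -3: RHS = -679 is not a perfect cube.
Continuing the search up to |y| = 50 finds no solutions either.
No (x, y) in the scanned range satisfies the equation.

No integer solutions with |y| ≤ 50.


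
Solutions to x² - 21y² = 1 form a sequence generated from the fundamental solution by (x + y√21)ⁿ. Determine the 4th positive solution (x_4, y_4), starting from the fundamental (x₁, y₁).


Step 1: Find the fundamental solution (x₁, y₁) of x² - 21y² = 1.
  Expand √21 as a continued fraction. a₀ = ⌊√21⌋ = 4; iterate m_{k+1} = d_k·a_k − m_k, d_{k+1} = (21 − m_{k+1}²)/d_k, a_{k+1} = ⌊(a₀ + m_{k+1})/d_{k+1}⌋ (starting m₀ = 0, d₀ = 1), with convergents p_k = a_k·p_{k-1} + p_{k-2}, q_k = a_k·q_{k-1} + q_{k-2} (p₋₁ = 1, q₋₁ = 0):
  k = 0: a₀ = 4; p₀/q₀ = 4/1; p₀² − 21·q₀² = 16 − 21 = -5.
  k = 1: m = 4, d = 5, a = ⌊(4 + 4)/5⌋ = 1; p/q = (1·4 + 1)/(1·1 + 0) = 5/1; p² − 21·q² = 25 − 21 = 4.
  k = 2: m = 1, d = 4, a = ⌊(4 + 1)/4⌋ = 1; p/q = (1·5 + 4)/(1·1 + 1) = 9/2; p² − 21·q² = 81 − 84 = -3.
  k = 3: m = 3, d = 3, a = ⌊(4 + 3)/3⌋ = 2; p/q = (2·9 + 5)/(2·2 + 1) = 23/5; p² − 21·q² = 529 − 525 = 4.
  k = 4: m = 3, d = 4, a = ⌊(4 + 3)/4⌋ = 1; p/q = (1·23 + 9)/(1·5 + 2) = 32/7; p² − 21·q² = 1024 − 1029 = -5.
  k = 5: m = 1, d = 5, a = ⌊(4 + 1)/5⌋ = 1; p/q = (1·32 + 23)/(1·7 + 5) = 55/12; p² − 21·q² = 3025 − 3024 = 1.
  The first convergent with p² − 21·q² = 1 gives the fundamental solution (x₁, y₁) = (55, 12).
Step 2: Apply the recurrence (x_{n+1}, y_{n+1}) = (x₁x_n + 21y₁y_n, x₁y_n + y₁x_n) repeatedly.
  From (x_1, y_1) = (55, 12): x_2 = 55·55 + 21·12·12 = 6049; y_2 = 55·12 + 12·55 = 1320.
  From (x_2, y_2) = (6049, 1320): x_3 = 55·6049 + 21·12·1320 = 665335; y_3 = 55·1320 + 12·6049 = 145188.
  From (x_3, y_3) = (665335, 145188): x_4 = 55·665335 + 21·12·145188 = 73180801; y_4 = 55·145188 + 12·665335 = 15969360.
Step 3: Verify x_4² - 21·y_4² = 5355429635001601 - 5355429635001600 = 1 (should be 1). ✓

(x_1, y_1) = (55, 12); (x_4, y_4) = (73180801, 15969360).


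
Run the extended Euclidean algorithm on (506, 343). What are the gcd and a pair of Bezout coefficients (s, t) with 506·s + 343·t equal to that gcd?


Euclidean algorithm on (506, 343) — divide until remainder is 0:
  506 = 1 · 343 + 163
  343 = 2 · 163 + 17
  163 = 9 · 17 + 10
  17 = 1 · 10 + 7
  10 = 1 · 7 + 3
  7 = 2 · 3 + 1
  3 = 3 · 1 + 0
gcd(506, 343) = 1.
Track Bezout coefficients alongside the remainders: start with r₀ = 506 = a·1 + b·0 (s = 1, t = 0) and r₁ = 343 = a·0 + b·1 (s = 0, t = 1); each new remainder r_{k+1} = r_{k-1} − q_k·r_k inherits s_{k+1} = s_{k-1} − q_k·s_k, t_{k+1} = t_{k-1} − q_k·t_k, so r_k = a·s_k + b·t_k at every step:
  q = 1: r = 163, s = 1 − 1·0 = 1, t = 0 − 1·1 = -1  (check: 506·1 + 343·(-1) = 163)
  q = 2: r = 17, s = 0 − 2·1 = -2, t = 1 − 2·(-1) = 3  (check: 506·(-2) + 343·3 = 17)
  q = 9: r = 10, s = 1 − 9·(-2) = 19, t = -1 − 9·3 = -28  (check: 506·19 + 343·(-28) = 10)
  q = 1: r = 7, s = -2 − 1·19 = -21, t = 3 − 1·(-28) = 31  (check: 506·(-21) + 343·31 = 7)
  q = 1: r = 3, s = 19 − 1·(-21) = 40, t = -28 − 1·31 = -59  (check: 506·40 + 343·(-59) = 3)
  q = 2: r = 1, s = -21 − 2·40 = -101, t = 31 − 2·(-59) = 149  (check: 506·(-101) + 343·149 = 1)
The row with r = 1 (the gcd) gives the Bezout coefficients s = -101, t = 149.
Result: 506 · (-101) + 343 · (149) = 1.

gcd(506, 343) = 1; s = -101, t = 149 (check: 506·(-101) + 343·149 = 1).


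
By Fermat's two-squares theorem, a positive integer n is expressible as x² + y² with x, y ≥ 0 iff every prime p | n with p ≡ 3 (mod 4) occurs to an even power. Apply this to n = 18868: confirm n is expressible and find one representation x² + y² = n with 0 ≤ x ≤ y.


Step 1: Factor n = 18868 = 2^2 · 53 · 89.
Step 2: Check the mod-4 condition on each prime factor: 2 = 2 (special); 53 ≡ 1 (mod 4), exponent 1; 89 ≡ 1 (mod 4), exponent 1.
All primes ≡ 3 (mod 4) appear to even exponent (or don't appear), so by the two-squares theorem n IS expressible as a sum of two squares.
Step 3: Build a representation. Group n = k² · m with k = 2 and m = 53 · 89 = 4717 (a product of primes ≡ 1 (mod 4)); a representation of m scales to one of n via (k·x)² + (k·y)² = k²(x² + y²). Each prime p ≡ 1 (mod 4) is itself a sum of two squares; find a² by testing p − a² for a perfect square:
  53: 53 − 1² = 52, 53 − 2² = 49 = 7² ⇒ 53 = 2² + 7².
  89: 89 − 1² = 88, 89 − 2² = 85, 89 − 3² = 80, 89 − 4² = 73, 89 − 5² = 64 = 8² ⇒ 89 = 5² + 8².
  Combine using the Brahmagupta–Fibonacci identity (a² + b²)(c² + d²) = (ac − bd)² + (ad + bc)² = (ac + bd)² + (ad − bc)²:
  53 · 89 = 4717: from (2² + 7²)(5² + 8²), take (2·5 − 7·8, 2·8 + 7·5) = (10 − 56, 16 + 35) = (-46, 51); dropping signs (only squares matter) gives (46, 51); check 46² + 51² = 2116 + 2601 = 4717 ✓.
  Scale by k = 2: (2·46, 2·51) = (92, 102).
Step 4: Order so x ≤ y and verify: 92² + 102² = 8464 + 10404 = 18868 = n. ✓

n = 18868 = 92² + 102² (one valid representation with x ≤ y).


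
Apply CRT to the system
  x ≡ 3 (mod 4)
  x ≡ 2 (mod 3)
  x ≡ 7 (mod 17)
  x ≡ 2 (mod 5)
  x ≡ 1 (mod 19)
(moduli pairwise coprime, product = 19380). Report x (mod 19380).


Product of moduli M = 4 · 3 · 17 · 5 · 19 = 19380.
Merge one congruence at a time:
  Start: x ≡ 3 (mod 4).
  Combine with x ≡ 2 (mod 3); new modulus lcm = 12.
    Write x = 3 + 4·t and substitute into x ≡ 2 (mod 3): 4·t ≡ 2 − 3 = -1 (mod 3).
    Reduce coefficients mod 3: 1·t ≡ 2 (mod 3).
    So t ≡ 2 (mod 3).
    Then x = 3 + 4·2 = 11, valid modulo lcm(4, 3) = 12: x ≡ 11 (mod 12).
  Combine with x ≡ 7 (mod 17); new modulus lcm = 204.
    Write x = 11 + 12·t and substitute into x ≡ 7 (mod 17): 12·t ≡ 7 − 11 = -4 (mod 17).
    Reduce coefficients mod 17: 12·t ≡ 13 (mod 17).
    The inverse of 12 mod 17 is 10 (since 12·10 = 120 = 7·17 + 1), so t ≡ 10·13 = 130 ≡ 11 (mod 17).
    Then x = 11 + 12·11 = 143, valid modulo lcm(12, 17) = 204: x ≡ 143 (mod 204).
  Combine with x ≡ 2 (mod 5); new modulus lcm = 1020.
    Write x = 143 + 204·t and substitute into x ≡ 2 (mod 5): 204·t ≡ 2 − 143 = -141 (mod 5).
    Reduce coefficients mod 5: 4·t ≡ 4 (mod 5).
    The inverse of 4 mod 5 is 4 (since 4·4 = 16 = 3·5 + 1), so t ≡ 4·4 = 16 ≡ 1 (mod 5).
    Then x = 143 + 204·1 = 347, valid modulo lcm(204, 5) = 1020: x ≡ 347 (mod 1020).
  Combine with x ≡ 1 (mod 19); new modulus lcm = 19380.
    Write x = 347 + 1020·t and substitute into x ≡ 1 (mod 19): 1020·t ≡ 1 − 347 = -346 (mod 19).
    Reduce coefficients mod 19: 13·t ≡ 15 (mod 19).
    The inverse of 13 mod 19 is 3 (since 13·3 = 39 = 2·19 + 1), so t ≡ 3·15 = 45 ≡ 7 (mod 19).
    Then x = 347 + 1020·7 = 7487, valid modulo lcm(1020, 19) = 19380: x ≡ 7487 (mod 19380).
Verify against each original: 7487 mod 4 = 3, 7487 mod 3 = 2, 7487 mod 17 = 7, 7487 mod 5 = 2, 7487 mod 19 = 1.

x ≡ 7487 (mod 19380).


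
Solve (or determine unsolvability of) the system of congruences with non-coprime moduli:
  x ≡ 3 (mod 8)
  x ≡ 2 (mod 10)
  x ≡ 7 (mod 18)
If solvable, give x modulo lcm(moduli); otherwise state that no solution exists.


Moduli 8, 10, 18 are not pairwise coprime, so CRT works modulo lcm(m_i) when all pairwise compatibility conditions hold.
Pairwise compatibility: gcd(m_i, m_j) must divide a_i - a_j for every pair.
Merge one congruence at a time:
  Start: x ≡ 3 (mod 8).
  Combine with x ≡ 2 (mod 10): gcd(8, 10) = 2, and 2 - 3 = -1 is NOT divisible by 2.
    ⇒ system is inconsistent (no integer solution).

No solution (the system is inconsistent).


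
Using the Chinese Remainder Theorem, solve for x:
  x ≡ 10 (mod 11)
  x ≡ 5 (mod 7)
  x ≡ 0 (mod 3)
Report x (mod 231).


Moduli 11, 7, 3 are pairwise coprime; by CRT there is a unique solution modulo M = 11 · 7 · 3 = 231.
Solve pairwise, accumulating the modulus:
  Start with x ≡ 10 (mod 11).
  Combine with x ≡ 5 (mod 7): since gcd(11, 7) = 1, we get a unique residue mod 77.
    Write x = 10 + 11·t and substitute into x ≡ 5 (mod 7): 11·t ≡ 5 − 10 = -5 (mod 7).
    Reduce coefficients mod 7: 4·t ≡ 2 (mod 7).
    The inverse of 4 mod 7 is 2 (since 4·2 = 8 = 1·7 + 1), so t ≡ 2·2 = 4 ≡ 4 (mod 7).
    Then x = 10 + 11·4 = 54, valid modulo lcm(11, 7) = 77: x ≡ 54 (mod 77).
  Combine with x ≡ 0 (mod 3): since gcd(77, 3) = 1, we get a unique residue mod 231.
    Write x = 54 + 77·t and substitute into x ≡ 0 (mod 3): 77·t ≡ 0 − 54 = -54 (mod 3).
    Reduce coefficients mod 3: 2·t ≡ 0 (mod 3).
    The inverse of 2 mod 3 is 2 (since 2·2 = 4 = 1·3 + 1), so t ≡ 2·0 = 0 ≡ 0 (mod 3).
    Then x = 54 + 77·0 = 54, valid modulo lcm(77, 3) = 231: x ≡ 54 (mod 231).
Verify: 54 mod 11 = 10 ✓, 54 mod 7 = 5 ✓, 54 mod 3 = 0 ✓.

x ≡ 54 (mod 231).


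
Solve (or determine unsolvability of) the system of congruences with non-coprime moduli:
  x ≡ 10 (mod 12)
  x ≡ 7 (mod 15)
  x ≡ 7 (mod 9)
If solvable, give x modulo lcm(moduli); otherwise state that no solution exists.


Moduli 12, 15, 9 are not pairwise coprime, so CRT works modulo lcm(m_i) when all pairwise compatibility conditions hold.
Pairwise compatibility: gcd(m_i, m_j) must divide a_i - a_j for every pair.
Merge one congruence at a time:
  Start: x ≡ 10 (mod 12).
  Combine with x ≡ 7 (mod 15): gcd(12, 15) = 3; 7 - 10 = -3, which IS divisible by 3, so compatible.
    Write x = 10 + 12·t and substitute into x ≡ 7 (mod 15): 12·t ≡ 7 − 10 = -3 (mod 15).
    Divide the congruence (and modulus) by g = 3: 4·t ≡ -1 (mod 5).
    Reduce coefficients mod 5: 4·t ≡ 4 (mod 5).
    The inverse of 4 mod 5 is 4 (since 4·4 = 16 = 3·5 + 1), so t ≡ 4·4 = 16 ≡ 1 (mod 5).
    Then x = 10 + 12·1 = 22, valid modulo lcm(12, 15) = 60: x ≡ 22 (mod 60).
  Combine with x ≡ 7 (mod 9): gcd(60, 9) = 3; 7 - 22 = -15, which IS divisible by 3, so compatible.
    Write x = 22 + 60·t and substitute into x ≡ 7 (mod 9): 60·t ≡ 7 − 22 = -15 (mod 9).
    Divide the congruence (and modulus) by g = 3: 20·t ≡ -5 (mod 3).
    Reduce coefficients mod 3: 2·t ≡ 1 (mod 3).
    The inverse of 2 mod 3 is 2 (since 2·2 = 4 = 1·3 + 1), so t ≡ 2·1 = 2 ≡ 2 (mod 3).
    Then x = 22 + 60·2 = 142, valid modulo lcm(60, 9) = 180: x ≡ 142 (mod 180).
Verify: 142 mod 12 = 10, 142 mod 15 = 7, 142 mod 9 = 7.

x ≡ 142 (mod 180).


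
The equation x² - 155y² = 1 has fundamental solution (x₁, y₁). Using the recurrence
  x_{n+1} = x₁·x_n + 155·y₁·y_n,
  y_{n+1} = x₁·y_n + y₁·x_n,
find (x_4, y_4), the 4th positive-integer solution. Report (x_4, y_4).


Step 1: Find the fundamental solution (x₁, y₁) of x² - 155y² = 1.
  Expand √155 as a continued fraction. a₀ = ⌊√155⌋ = 12; iterate m_{k+1} = d_k·a_k − m_k, d_{k+1} = (155 − m_{k+1}²)/d_k, a_{k+1} = ⌊(a₀ + m_{k+1})/d_{k+1}⌋ (starting m₀ = 0, d₀ = 1), with convergents p_k = a_k·p_{k-1} + p_{k-2}, q_k = a_k·q_{k-1} + q_{k-2} (p₋₁ = 1, q₋₁ = 0):
  k = 0: a₀ = 12; p₀/q₀ = 12/1; p₀² − 155·q₀² = 144 − 155 = -11.
  k = 1: m = 12, d = 11, a = ⌊(12 + 12)/11⌋ = 2; p/q = (2·12 + 1)/(2·1 + 0) = 25/2; p² − 155·q² = 625 − 620 = 5.
  k = 2: m = 10, d = 5, a = ⌊(12 + 10)/5⌋ = 4; p/q = (4·25 + 12)/(4·2 + 1) = 112/9; p² − 155·q² = 12544 − 12555 = -11.
  k = 3: m = 10, d = 11, a = ⌊(12 + 10)/11⌋ = 2; p/q = (2·112 + 25)/(2·9 + 2) = 249/20; p² − 155·q² = 62001 − 62000 = 1.
  The first convergent with p² − 155·q² = 1 gives the fundamental solution (x₁, y₁) = (249, 20).
Step 2: Apply the recurrence (x_{n+1}, y_{n+1}) = (x₁x_n + 155y₁y_n, x₁y_n + y₁x_n) repeatedly.
  From (x_1, y_1) = (249, 20): x_2 = 249·249 + 155·20·20 = 124001; y_2 = 249·20 + 20·249 = 9960.
  From (x_2, y_2) = (124001, 9960): x_3 = 249·124001 + 155·20·9960 = 61752249; y_3 = 249·9960 + 20·124001 = 4960060.
  From (x_3, y_3) = (61752249, 4960060): x_4 = 249·61752249 + 155·20·4960060 = 30752496001; y_4 = 249·4960060 + 20·61752249 = 2470099920.
Step 3: Verify x_4² - 155·y_4² = 945716010291520992001 - 945716010291520992000 = 1 (should be 1). ✓

(x_1, y_1) = (249, 20); (x_4, y_4) = (30752496001, 2470099920).


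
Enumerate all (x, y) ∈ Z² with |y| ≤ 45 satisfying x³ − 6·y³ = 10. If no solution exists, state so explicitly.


The equation is x³ - 6y³ = 10. For fixed y, x³ = 6·y³ + 10, so a solution requires the RHS to be a perfect cube.
Strategy: iterate y from -45 to 45, compute RHS = 6·y³ + 10, and check whether it is a (positive or negative) perfect cube.
Check small values of y:
  y = 0: RHS = 10 is not a perfect cube.
  y = 1: RHS = 16 is not a perfect cube.
  y = -1: RHS = 4 is not a perfect cube.
  y = 2: RHS = 58 is not a perfect cube.
  y = -2: RHS = -38 is not a perfect cube.
  y = 3: RHS = 172 is not a perfect cube.
  y = -3: RHS = -152 is not a perfect cube.
Continuing the search up to |y| = 45 finds no solutions either.
No (x, y) in the scanned range satisfies the equation.

No integer solutions with |y| ≤ 45.


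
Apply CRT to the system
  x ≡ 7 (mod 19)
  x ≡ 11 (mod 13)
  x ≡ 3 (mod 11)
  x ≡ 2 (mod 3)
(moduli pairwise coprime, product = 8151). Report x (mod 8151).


Product of moduli M = 19 · 13 · 11 · 3 = 8151.
Merge one congruence at a time:
  Start: x ≡ 7 (mod 19).
  Combine with x ≡ 11 (mod 13); new modulus lcm = 247.
    Write x = 7 + 19·t and substitute into x ≡ 11 (mod 13): 19·t ≡ 11 − 7 = 4 (mod 13).
    Reduce coefficients mod 13: 6·t ≡ 4 (mod 13).
    The inverse of 6 mod 13 is 11 (since 6·11 = 66 = 5·13 + 1), so t ≡ 11·4 = 44 ≡ 5 (mod 13).
    Then x = 7 + 19·5 = 102, valid modulo lcm(19, 13) = 247: x ≡ 102 (mod 247).
  Combine with x ≡ 3 (mod 11); new modulus lcm = 2717.
    Write x = 102 + 247·t and substitute into x ≡ 3 (mod 11): 247·t ≡ 3 − 102 = -99 (mod 11).
    Reduce coefficients mod 11: 5·t ≡ 0 (mod 11).
    The inverse of 5 mod 11 is 9 (since 5·9 = 45 = 4·11 + 1), so t ≡ 9·0 = 0 ≡ 0 (mod 11).
    Then x = 102 + 247·0 = 102, valid modulo lcm(247, 11) = 2717: x ≡ 102 (mod 2717).
  Combine with x ≡ 2 (mod 3); new modulus lcm = 8151.
    Write x = 102 + 2717·t and substitute into x ≡ 2 (mod 3): 2717·t ≡ 2 − 102 = -100 (mod 3).
    Reduce coefficients mod 3: 2·t ≡ 2 (mod 3).
    The inverse of 2 mod 3 is 2 (since 2·2 = 4 = 1·3 + 1), so t ≡ 2·2 = 4 ≡ 1 (mod 3).
    Then x = 102 + 2717·1 = 2819, valid modulo lcm(2717, 3) = 8151: x ≡ 2819 (mod 8151).
Verify against each original: 2819 mod 19 = 7, 2819 mod 13 = 11, 2819 mod 11 = 3, 2819 mod 3 = 2.

x ≡ 2819 (mod 8151).


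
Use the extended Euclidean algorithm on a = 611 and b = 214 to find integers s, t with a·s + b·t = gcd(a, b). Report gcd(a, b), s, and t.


Euclidean algorithm on (611, 214) — divide until remainder is 0:
  611 = 2 · 214 + 183
  214 = 1 · 183 + 31
  183 = 5 · 31 + 28
  31 = 1 · 28 + 3
  28 = 9 · 3 + 1
  3 = 3 · 1 + 0
gcd(611, 214) = 1.
Track Bezout coefficients alongside the remainders: start with r₀ = 611 = a·1 + b·0 (s = 1, t = 0) and r₁ = 214 = a·0 + b·1 (s = 0, t = 1); each new remainder r_{k+1} = r_{k-1} − q_k·r_k inherits s_{k+1} = s_{k-1} − q_k·s_k, t_{k+1} = t_{k-1} − q_k·t_k, so r_k = a·s_k + b·t_k at every step:
  q = 2: r = 183, s = 1 − 2·0 = 1, t = 0 − 2·1 = -2  (check: 611·1 + 214·(-2) = 183)
  q = 1: r = 31, s = 0 − 1·1 = -1, t = 1 − 1·(-2) = 3  (check: 611·(-1) + 214·3 = 31)
  q = 5: r = 28, s = 1 − 5·(-1) = 6, t = -2 − 5·3 = -17  (check: 611·6 + 214·(-17) = 28)
  q = 1: r = 3, s = -1 − 1·6 = -7, t = 3 − 1·(-17) = 20  (check: 611·(-7) + 214·20 = 3)
  q = 9: r = 1, s = 6 − 9·(-7) = 69, t = -17 − 9·20 = -197  (check: 611·69 + 214·(-197) = 1)
The row with r = 1 (the gcd) gives the Bezout coefficients s = 69, t = -197.
Result: 611 · (69) + 214 · (-197) = 1.

gcd(611, 214) = 1; s = 69, t = -197 (check: 611·69 + 214·(-197) = 1).


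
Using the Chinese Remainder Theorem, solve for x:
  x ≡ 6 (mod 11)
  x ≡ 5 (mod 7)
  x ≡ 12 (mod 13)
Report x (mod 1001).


Moduli 11, 7, 13 are pairwise coprime; by CRT there is a unique solution modulo M = 11 · 7 · 13 = 1001.
Solve pairwise, accumulating the modulus:
  Start with x ≡ 6 (mod 11).
  Combine with x ≡ 5 (mod 7): since gcd(11, 7) = 1, we get a unique residue mod 77.
    Write x = 6 + 11·t and substitute into x ≡ 5 (mod 7): 11·t ≡ 5 − 6 = -1 (mod 7).
    Reduce coefficients mod 7: 4·t ≡ 6 (mod 7).
    The inverse of 4 mod 7 is 2 (since 4·2 = 8 = 1·7 + 1), so t ≡ 2·6 = 12 ≡ 5 (mod 7).
    Then x = 6 + 11·5 = 61, valid modulo lcm(11, 7) = 77: x ≡ 61 (mod 77).
  Combine with x ≡ 12 (mod 13): since gcd(77, 13) = 1, we get a unique residue mod 1001.
    Write x = 61 + 77·t and substitute into x ≡ 12 (mod 13): 77·t ≡ 12 − 61 = -49 (mod 13).
    Reduce coefficients mod 13: 12·t ≡ 3 (mod 13).
    The inverse of 12 mod 13 is 12 (since 12·12 = 144 = 11·13 + 1), so t ≡ 12·3 = 36 ≡ 10 (mod 13).
    Then x = 61 + 77·10 = 831, valid modulo lcm(77, 13) = 1001: x ≡ 831 (mod 1001).
Verify: 831 mod 11 = 6 ✓, 831 mod 7 = 5 ✓, 831 mod 13 = 12 ✓.

x ≡ 831 (mod 1001).


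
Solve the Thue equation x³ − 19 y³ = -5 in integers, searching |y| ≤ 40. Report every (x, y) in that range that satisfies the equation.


The equation is x³ - 19y³ = -5. For fixed y, x³ = 19·y³ − 5, so a solution requires the RHS to be a perfect cube.
Strategy: iterate y from -40 to 40, compute RHS = 19·y³ − 5, and check whether it is a (positive or negative) perfect cube.
Check small values of y:
  y = 0: RHS = -5 is not a perfect cube.
  y = 1: RHS = 14 is not a perfect cube.
  y = -1: RHS = -24 is not a perfect cube.
  y = 2: RHS = 147 is not a perfect cube.
  y = -2: RHS = -157 is not a perfect cube.
  y = 3: RHS = 508 is not a perfect cube.
  y = -3: RHS = -518 is not a perfect cube.
Continuing the search up to |y| = 40 finds no solutions either.
No (x, y) in the scanned range satisfies the equation.

No integer solutions with |y| ≤ 40.


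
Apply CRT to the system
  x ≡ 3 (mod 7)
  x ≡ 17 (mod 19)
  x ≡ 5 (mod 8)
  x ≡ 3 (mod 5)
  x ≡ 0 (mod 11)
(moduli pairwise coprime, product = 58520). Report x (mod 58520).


Product of moduli M = 7 · 19 · 8 · 5 · 11 = 58520.
Merge one congruence at a time:
  Start: x ≡ 3 (mod 7).
  Combine with x ≡ 17 (mod 19); new modulus lcm = 133.
    Write x = 3 + 7·t and substitute into x ≡ 17 (mod 19): 7·t ≡ 17 − 3 = 14 (mod 19).
    The inverse of 7 mod 19 is 11 (since 7·11 = 77 = 4·19 + 1), so t ≡ 11·14 = 154 ≡ 2 (mod 19).
    Then x = 3 + 7·2 = 17, valid modulo lcm(7, 19) = 133: x ≡ 17 (mod 133).
  Combine with x ≡ 5 (mod 8); new modulus lcm = 1064.
    Write x = 17 + 133·t and substitute into x ≡ 5 (mod 8): 133·t ≡ 5 − 17 = -12 (mod 8).
    Reduce coefficients mod 8: 5·t ≡ 4 (mod 8).
    The inverse of 5 mod 8 is 5 (since 5·5 = 25 = 3·8 + 1), so t ≡ 5·4 = 20 ≡ 4 (mod 8).
    Then x = 17 + 133·4 = 549, valid modulo lcm(133, 8) = 1064: x ≡ 549 (mod 1064).
  Combine with x ≡ 3 (mod 5); new modulus lcm = 5320.
    Write x = 549 + 1064·t and substitute into x ≡ 3 (mod 5): 1064·t ≡ 3 − 549 = -546 (mod 5).
    Reduce coefficients mod 5: 4·t ≡ 4 (mod 5).
    The inverse of 4 mod 5 is 4 (since 4·4 = 16 = 3·5 + 1), so t ≡ 4·4 = 16 ≡ 1 (mod 5).
    Then x = 549 + 1064·1 = 1613, valid modulo lcm(1064, 5) = 5320: x ≡ 1613 (mod 5320).
  Combine with x ≡ 0 (mod 11); new modulus lcm = 58520.
    Write x = 1613 + 5320·t and substitute into x ≡ 0 (mod 11): 5320·t ≡ 0 − 1613 = -1613 (mod 11).
    Reduce coefficients mod 11: 7·t ≡ 4 (mod 11).
    The inverse of 7 mod 11 is 8 (since 7·8 = 56 = 5·11 + 1), so t ≡ 8·4 = 32 ≡ 10 (mod 11).
    Then x = 1613 + 5320·10 = 54813, valid modulo lcm(5320, 11) = 58520: x ≡ 54813 (mod 58520).
Verify against each original: 54813 mod 7 = 3, 54813 mod 19 = 17, 54813 mod 8 = 5, 54813 mod 5 = 3, 54813 mod 11 = 0.

x ≡ 54813 (mod 58520).


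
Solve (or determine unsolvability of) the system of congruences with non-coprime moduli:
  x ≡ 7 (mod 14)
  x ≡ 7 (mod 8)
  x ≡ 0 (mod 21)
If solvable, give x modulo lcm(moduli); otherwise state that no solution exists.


Moduli 14, 8, 21 are not pairwise coprime, so CRT works modulo lcm(m_i) when all pairwise compatibility conditions hold.
Pairwise compatibility: gcd(m_i, m_j) must divide a_i - a_j for every pair.
Merge one congruence at a time:
  Start: x ≡ 7 (mod 14).
  Combine with x ≡ 7 (mod 8): gcd(14, 8) = 2; 7 - 7 = 0, which IS divisible by 2, so compatible.
    Write x = 7 + 14·t and substitute into x ≡ 7 (mod 8): 14·t ≡ 7 − 7 = 0 (mod 8).
    Divide the congruence (and modulus) by g = 2: 7·t ≡ 0 (mod 4).
    Reduce coefficients mod 4: 3·t ≡ 0 (mod 4).
    The inverse of 3 mod 4 is 3 (since 3·3 = 9 = 2·4 + 1), so t ≡ 3·0 = 0 ≡ 0 (mod 4).
    Then x = 7 + 14·0 = 7, valid modulo lcm(14, 8) = 56: x ≡ 7 (mod 56).
  Combine with x ≡ 0 (mod 21): gcd(56, 21) = 7; 0 - 7 = -7, which IS divisible by 7, so compatible.
    Write x = 7 + 56·t and substitute into x ≡ 0 (mod 21): 56·t ≡ 0 − 7 = -7 (mod 21).
    Divide the congruence (and modulus) by g = 7: 8·t ≡ -1 (mod 3).
    Reduce coefficients mod 3: 2·t ≡ 2 (mod 3).
    The inverse of 2 mod 3 is 2 (since 2·2 = 4 = 1·3 + 1), so t ≡ 2·2 = 4 ≡ 1 (mod 3).
    Then x = 7 + 56·1 = 63, valid modulo lcm(56, 21) = 168: x ≡ 63 (mod 168).
Verify: 63 mod 14 = 7, 63 mod 8 = 7, 63 mod 21 = 0.

x ≡ 63 (mod 168).


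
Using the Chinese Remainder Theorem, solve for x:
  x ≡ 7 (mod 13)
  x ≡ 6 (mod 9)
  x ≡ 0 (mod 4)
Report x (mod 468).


Moduli 13, 9, 4 are pairwise coprime; by CRT there is a unique solution modulo M = 13 · 9 · 4 = 468.
Solve pairwise, accumulating the modulus:
  Start with x ≡ 7 (mod 13).
  Combine with x ≡ 6 (mod 9): since gcd(13, 9) = 1, we get a unique residue mod 117.
    Write x = 7 + 13·t and substitute into x ≡ 6 (mod 9): 13·t ≡ 6 − 7 = -1 (mod 9).
    Reduce coefficients mod 9: 4·t ≡ 8 (mod 9).
    The inverse of 4 mod 9 is 7 (since 4·7 = 28 = 3·9 + 1), so t ≡ 7·8 = 56 ≡ 2 (mod 9).
    Then x = 7 + 13·2 = 33, valid modulo lcm(13, 9) = 117: x ≡ 33 (mod 117).
  Combine with x ≡ 0 (mod 4): since gcd(117, 4) = 1, we get a unique residue mod 468.
    Write x = 33 + 117·t and substitute into x ≡ 0 (mod 4): 117·t ≡ 0 − 33 = -33 (mod 4).
    Reduce coefficients mod 4: 1·t ≡ 3 (mod 4).
    So t ≡ 3 (mod 4).
    Then x = 33 + 117·3 = 384, valid modulo lcm(117, 4) = 468: x ≡ 384 (mod 468).
Verify: 384 mod 13 = 7 ✓, 384 mod 9 = 6 ✓, 384 mod 4 = 0 ✓.

x ≡ 384 (mod 468).


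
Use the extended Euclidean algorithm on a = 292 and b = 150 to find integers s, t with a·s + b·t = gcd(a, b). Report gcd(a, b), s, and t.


Euclidean algorithm on (292, 150) — divide until remainder is 0:
  292 = 1 · 150 + 142
  150 = 1 · 142 + 8
  142 = 17 · 8 + 6
  8 = 1 · 6 + 2
  6 = 3 · 2 + 0
gcd(292, 150) = 2.
Track Bezout coefficients alongside the remainders: start with r₀ = 292 = a·1 + b·0 (s = 1, t = 0) and r₁ = 150 = a·0 + b·1 (s = 0, t = 1); each new remainder r_{k+1} = r_{k-1} − q_k·r_k inherits s_{k+1} = s_{k-1} − q_k·s_k, t_{k+1} = t_{k-1} − q_k·t_k, so r_k = a·s_k + b·t_k at every step:
  q = 1: r = 142, s = 1 − 1·0 = 1, t = 0 − 1·1 = -1  (check: 292·1 + 150·(-1) = 142)
  q = 1: r = 8, s = 0 − 1·1 = -1, t = 1 − 1·(-1) = 2  (check: 292·(-1) + 150·2 = 8)
  q = 17: r = 6, s = 1 − 17·(-1) = 18, t = -1 − 17·2 = -35  (check: 292·18 + 150·(-35) = 6)
  q = 1: r = 2, s = -1 − 1·18 = -19, t = 2 − 1·(-35) = 37  (check: 292·(-19) + 150·37 = 2)
The row with r = 2 (the gcd) gives the Bezout coefficients s = -19, t = 37.
Result: 292 · (-19) + 150 · (37) = 2.

gcd(292, 150) = 2; s = -19, t = 37 (check: 292·(-19) + 150·37 = 2).


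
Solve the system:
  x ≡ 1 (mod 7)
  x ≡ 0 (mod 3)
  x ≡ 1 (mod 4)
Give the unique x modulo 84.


Moduli 7, 3, 4 are pairwise coprime; by CRT there is a unique solution modulo M = 7 · 3 · 4 = 84.
Solve pairwise, accumulating the modulus:
  Start with x ≡ 1 (mod 7).
  Combine with x ≡ 0 (mod 3): since gcd(7, 3) = 1, we get a unique residue mod 21.
    Write x = 1 + 7·t and substitute into x ≡ 0 (mod 3): 7·t ≡ 0 − 1 = -1 (mod 3).
    Reduce coefficients mod 3: 1·t ≡ 2 (mod 3).
    So t ≡ 2 (mod 3).
    Then x = 1 + 7·2 = 15, valid modulo lcm(7, 3) = 21: x ≡ 15 (mod 21).
  Combine with x ≡ 1 (mod 4): since gcd(21, 4) = 1, we get a unique residue mod 84.
    Write x = 15 + 21·t and substitute into x ≡ 1 (mod 4): 21·t ≡ 1 − 15 = -14 (mod 4).
    Reduce coefficients mod 4: 1·t ≡ 2 (mod 4).
    So t ≡ 2 (mod 4).
    Then x = 15 + 21·2 = 57, valid modulo lcm(21, 4) = 84: x ≡ 57 (mod 84).
Verify: 57 mod 7 = 1 ✓, 57 mod 3 = 0 ✓, 57 mod 4 = 1 ✓.

x ≡ 57 (mod 84).


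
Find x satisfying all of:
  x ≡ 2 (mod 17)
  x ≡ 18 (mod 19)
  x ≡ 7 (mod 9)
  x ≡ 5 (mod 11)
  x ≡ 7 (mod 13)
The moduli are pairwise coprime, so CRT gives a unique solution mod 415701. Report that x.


Product of moduli M = 17 · 19 · 9 · 11 · 13 = 415701.
Merge one congruence at a time:
  Start: x ≡ 2 (mod 17).
  Combine with x ≡ 18 (mod 19); new modulus lcm = 323.
    Write x = 2 + 17·t and substitute into x ≡ 18 (mod 19): 17·t ≡ 18 − 2 = 16 (mod 19).
    The inverse of 17 mod 19 is 9 (since 17·9 = 153 = 8·19 + 1), so t ≡ 9·16 = 144 ≡ 11 (mod 19).
    Then x = 2 + 17·11 = 189, valid modulo lcm(17, 19) = 323: x ≡ 189 (mod 323).
  Combine with x ≡ 7 (mod 9); new modulus lcm = 2907.
    Write x = 189 + 323·t and substitute into x ≡ 7 (mod 9): 323·t ≡ 7 − 189 = -182 (mod 9).
    Reduce coefficients mod 9: 8·t ≡ 7 (mod 9).
    The inverse of 8 mod 9 is 8 (since 8·8 = 64 = 7·9 + 1), so t ≡ 8·7 = 56 ≡ 2 (mod 9).
    Then x = 189 + 323·2 = 835, valid modulo lcm(323, 9) = 2907: x ≡ 835 (mod 2907).
  Combine with x ≡ 5 (mod 11); new modulus lcm = 31977.
    Write x = 835 + 2907·t and substitute into x ≡ 5 (mod 11): 2907·t ≡ 5 − 835 = -830 (mod 11).
    Reduce coefficients mod 11: 3·t ≡ 6 (mod 11).
    The inverse of 3 mod 11 is 4 (since 3·4 = 12 = 1·11 + 1), so t ≡ 4·6 = 24 ≡ 2 (mod 11).
    Then x = 835 + 2907·2 = 6649, valid modulo lcm(2907, 11) = 31977: x ≡ 6649 (mod 31977).
  Combine with x ≡ 7 (mod 13); new modulus lcm = 415701.
    Write x = 6649 + 31977·t and substitute into x ≡ 7 (mod 13): 31977·t ≡ 7 − 6649 = -6642 (mod 13).
    Reduce coefficients mod 13: 10·t ≡ 1 (mod 13).
    The inverse of 10 mod 13 is 4 (since 10·4 = 40 = 3·13 + 1), so t ≡ 4·1 = 4 ≡ 4 (mod 13).
    Then x = 6649 + 31977·4 = 134557, valid modulo lcm(31977, 13) = 415701: x ≡ 134557 (mod 415701).
Verify against each original: 134557 mod 17 = 2, 134557 mod 19 = 18, 134557 mod 9 = 7, 134557 mod 11 = 5, 134557 mod 13 = 7.

x ≡ 134557 (mod 415701).


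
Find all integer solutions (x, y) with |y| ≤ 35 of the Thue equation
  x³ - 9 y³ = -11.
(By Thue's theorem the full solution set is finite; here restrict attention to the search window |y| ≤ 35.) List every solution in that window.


The equation is x³ - 9y³ = -11. For fixed y, x³ = 9·y³ − 11, so a solution requires the RHS to be a perfect cube.
Strategy: iterate y from -35 to 35, compute RHS = 9·y³ − 11, and check whether it is a (positive or negative) perfect cube.
Check small values of y:
  y = 0: RHS = -11 is not a perfect cube.
  y = 1: RHS = -2 is not a perfect cube.
  y = -1: RHS = -20 is not a perfect cube.
  y = 2: RHS = 61 is not a perfect cube.
  y = -2: RHS = -83 is not a perfect cube.
  y = 3: RHS = 232 is not a perfect cube.
  y = -3: RHS = -254 is not a perfect cube.
Continuing the search up to |y| = 35 finds no solutions either.
No (x, y) in the scanned range satisfies the equation.

No integer solutions with |y| ≤ 35.


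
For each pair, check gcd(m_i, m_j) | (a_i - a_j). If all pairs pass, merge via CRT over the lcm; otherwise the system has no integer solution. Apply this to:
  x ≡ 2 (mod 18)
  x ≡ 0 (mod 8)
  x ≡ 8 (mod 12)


Moduli 18, 8, 12 are not pairwise coprime, so CRT works modulo lcm(m_i) when all pairwise compatibility conditions hold.
Pairwise compatibility: gcd(m_i, m_j) must divide a_i - a_j for every pair.
Merge one congruence at a time:
  Start: x ≡ 2 (mod 18).
  Combine with x ≡ 0 (mod 8): gcd(18, 8) = 2; 0 - 2 = -2, which IS divisible by 2, so compatible.
    Write x = 2 + 18·t and substitute into x ≡ 0 (mod 8): 18·t ≡ 0 − 2 = -2 (mod 8).
    Divide the congruence (and modulus) by g = 2: 9·t ≡ -1 (mod 4).
    Reduce coefficients mod 4: 1·t ≡ 3 (mod 4).
    So t ≡ 3 (mod 4).
    Then x = 2 + 18·3 = 56, valid modulo lcm(18, 8) = 72: x ≡ 56 (mod 72).
  Combine with x ≡ 8 (mod 12): gcd(72, 12) = 12; 8 - 56 = -48, which IS divisible by 12, so compatible.
    Write x = 56 + 72·t and substitute into x ≡ 8 (mod 12): 72·t ≡ 8 − 56 = -48 (mod 12).
    Divide the congruence (and modulus) by g = 12: 6·t ≡ -4 (mod 1).
    Modulo 1 every t works; take t = 0.
    Then x = 56 + 72·0 = 56, valid modulo lcm(72, 12) = 72: x ≡ 56 (mod 72).
Verify: 56 mod 18 = 2, 56 mod 8 = 0, 56 mod 12 = 8.

x ≡ 56 (mod 72).


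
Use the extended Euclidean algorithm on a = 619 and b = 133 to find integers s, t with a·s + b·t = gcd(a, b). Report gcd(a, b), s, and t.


Euclidean algorithm on (619, 133) — divide until remainder is 0:
  619 = 4 · 133 + 87
  133 = 1 · 87 + 46
  87 = 1 · 46 + 41
  46 = 1 · 41 + 5
  41 = 8 · 5 + 1
  5 = 5 · 1 + 0
gcd(619, 133) = 1.
Track Bezout coefficients alongside the remainders: start with r₀ = 619 = a·1 + b·0 (s = 1, t = 0) and r₁ = 133 = a·0 + b·1 (s = 0, t = 1); each new remainder r_{k+1} = r_{k-1} − q_k·r_k inherits s_{k+1} = s_{k-1} − q_k·s_k, t_{k+1} = t_{k-1} − q_k·t_k, so r_k = a·s_k + b·t_k at every step:
  q = 4: r = 87, s = 1 − 4·0 = 1, t = 0 − 4·1 = -4  (check: 619·1 + 133·(-4) = 87)
  q = 1: r = 46, s = 0 − 1·1 = -1, t = 1 − 1·(-4) = 5  (check: 619·(-1) + 133·5 = 46)
  q = 1: r = 41, s = 1 − 1·(-1) = 2, t = -4 − 1·5 = -9  (check: 619·2 + 133·(-9) = 41)
  q = 1: r = 5, s = -1 − 1·2 = -3, t = 5 − 1·(-9) = 14  (check: 619·(-3) + 133·14 = 5)
  q = 8: r = 1, s = 2 − 8·(-3) = 26, t = -9 − 8·14 = -121  (check: 619·26 + 133·(-121) = 1)
The row with r = 1 (the gcd) gives the Bezout coefficients s = 26, t = -121.
Result: 619 · (26) + 133 · (-121) = 1.

gcd(619, 133) = 1; s = 26, t = -121 (check: 619·26 + 133·(-121) = 1).


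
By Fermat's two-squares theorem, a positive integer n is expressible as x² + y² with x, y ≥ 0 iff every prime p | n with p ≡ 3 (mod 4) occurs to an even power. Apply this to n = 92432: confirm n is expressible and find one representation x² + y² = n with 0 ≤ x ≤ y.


Step 1: Factor n = 92432 = 2^4 · 53 · 109.
Step 2: Check the mod-4 condition on each prime factor: 2 = 2 (special); 53 ≡ 1 (mod 4), exponent 1; 109 ≡ 1 (mod 4), exponent 1.
All primes ≡ 3 (mod 4) appear to even exponent (or don't appear), so by the two-squares theorem n IS expressible as a sum of two squares.
Step 3: Build a representation. Group n = k² · m with k = 4 and m = 53 · 109 = 5777 (a product of primes ≡ 1 (mod 4)); a representation of m scales to one of n via (k·x)² + (k·y)² = k²(x² + y²). Each prime p ≡ 1 (mod 4) is itself a sum of two squares; find a² by testing p − a² for a perfect square:
  53: 53 − 1² = 52, 53 − 2² = 49 = 7² ⇒ 53 = 2² + 7².
  109: 109 − 1² = 108, 109 − 2² = 105, 109 − 3² = 100 = 10² ⇒ 109 = 3² + 10².
  Combine using the Brahmagupta–Fibonacci identity (a² + b²)(c² + d²) = (ac − bd)² + (ad + bc)² = (ac + bd)² + (ad − bc)²:
  53 · 109 = 5777: from (2² + 7²)(3² + 10²), take (2·3 − 7·10, 2·10 + 7·3) = (6 − 70, 20 + 21) = (-64, 41); dropping signs (only squares matter) gives (64, 41); check 64² + 41² = 4096 + 1681 = 5777 ✓.
  Scale by k = 4: (4·64, 4·41) = (256, 164).
Step 4: Order so x ≤ y and verify: 164² + 256² = 26896 + 65536 = 92432 = n. ✓

n = 92432 = 164² + 256² (one valid representation with x ≤ y).


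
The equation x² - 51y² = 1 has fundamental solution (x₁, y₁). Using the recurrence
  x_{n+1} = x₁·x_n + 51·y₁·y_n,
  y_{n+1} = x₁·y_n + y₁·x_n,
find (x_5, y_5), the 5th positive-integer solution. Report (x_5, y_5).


Step 1: Find the fundamental solution (x₁, y₁) of x² - 51y² = 1.
  Expand √51 as a continued fraction. a₀ = ⌊√51⌋ = 7; iterate m_{k+1} = d_k·a_k − m_k, d_{k+1} = (51 − m_{k+1}²)/d_k, a_{k+1} = ⌊(a₀ + m_{k+1})/d_{k+1}⌋ (starting m₀ = 0, d₀ = 1), with convergents p_k = a_k·p_{k-1} + p_{k-2}, q_k = a_k·q_{k-1} + q_{k-2} (p₋₁ = 1, q₋₁ = 0):
  k = 0: a₀ = 7; p₀/q₀ = 7/1; p₀² − 51·q₀² = 49 − 51 = -2.
  k = 1: m = 7, d = 2, a = ⌊(7 + 7)/2⌋ = 7; p/q = (7·7 + 1)/(7·1 + 0) = 50/7; p² − 51·q² = 2500 − 2499 = 1.
  The first convergent with p² − 51·q² = 1 gives the fundamental solution (x₁, y₁) = (50, 7).
Step 2: Apply the recurrence (x_{n+1}, y_{n+1}) = (x₁x_n + 51y₁y_n, x₁y_n + y₁x_n) repeatedly.
  From (x_1, y_1) = (50, 7): x_2 = 50·50 + 51·7·7 = 4999; y_2 = 50·7 + 7·50 = 700.
  From (x_2, y_2) = (4999, 700): x_3 = 50·4999 + 51·7·700 = 499850; y_3 = 50·700 + 7·4999 = 69993.
  From (x_3, y_3) = (499850, 69993): x_4 = 50·499850 + 51·7·69993 = 49980001; y_4 = 50·69993 + 7·499850 = 6998600.
  From (x_4, y_4) = (49980001, 6998600): x_5 = 50·49980001 + 51·7·6998600 = 4997500250; y_5 = 50·6998600 + 7·49980001 = 699790007.
Step 3: Verify x_5² - 51·y_5² = 24975008748750062500 - 24975008748750062499 = 1 (should be 1). ✓

(x_1, y_1) = (50, 7); (x_5, y_5) = (4997500250, 699790007).


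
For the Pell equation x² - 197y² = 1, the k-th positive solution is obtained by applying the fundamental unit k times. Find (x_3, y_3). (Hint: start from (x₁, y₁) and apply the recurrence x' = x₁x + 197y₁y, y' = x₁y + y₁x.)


Step 1: Find the fundamental solution (x₁, y₁) of x² - 197y² = 1.
  Expand √197 as a continued fraction. a₀ = ⌊√197⌋ = 14; iterate m_{k+1} = d_k·a_k − m_k, d_{k+1} = (197 − m_{k+1}²)/d_k, a_{k+1} = ⌊(a₀ + m_{k+1})/d_{k+1}⌋ (starting m₀ = 0, d₀ = 1), with convergents p_k = a_k·p_{k-1} + p_{k-2}, q_k = a_k·q_{k-1} + q_{k-2} (p₋₁ = 1, q₋₁ = 0):
  k = 0: a₀ = 14; p₀/q₀ = 14/1; p₀² − 197·q₀² = 196 − 197 = -1.
  k = 1: m = 14, d = 1, a = ⌊(14 + 14)/1⌋ = 28; p/q = (28·14 + 1)/(28·1 + 0) = 393/28; p² − 197·q² = 154449 − 154448 = 1.
  The first convergent with p² − 197·q² = 1 gives the fundamental solution (x₁, y₁) = (393, 28).
Step 2: Apply the recurrence (x_{n+1}, y_{n+1}) = (x₁x_n + 197y₁y_n, x₁y_n + y₁x_n) repeatedly.
  From (x_1, y_1) = (393, 28): x_2 = 393·393 + 197·28·28 = 308897; y_2 = 393·28 + 28·393 = 22008.
  From (x_2, y_2) = (308897, 22008): x_3 = 393·308897 + 197·28·22008 = 242792649; y_3 = 393·22008 + 28·308897 = 17298260.
Step 3: Verify x_3² - 197·y_3² = 58948270408437201 - 58948270408437200 = 1 (should be 1). ✓

(x_1, y_1) = (393, 28); (x_3, y_3) = (242792649, 17298260).
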